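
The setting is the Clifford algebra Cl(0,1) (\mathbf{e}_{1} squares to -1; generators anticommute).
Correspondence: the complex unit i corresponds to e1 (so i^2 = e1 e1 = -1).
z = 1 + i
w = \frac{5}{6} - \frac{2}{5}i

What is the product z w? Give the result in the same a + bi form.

In blades: z = 1 + e_{1}, w = \frac{5}{6} - \frac{2}{5} e_{1}.
Distribute z over w term by term (generator squares from the signature, products reordered to ascending indices): (1)*w = \frac{5}{6} - \frac{2}{5} e_{1}; (e_{1})*w = \frac{2}{5} + \frac{5}{6} e_{1}.
Sum: \frac{37}{30} + \frac{13}{30} e_{1}; translating back through the correspondence:
Answer: \frac{37}{30} + \frac{13}{30}i


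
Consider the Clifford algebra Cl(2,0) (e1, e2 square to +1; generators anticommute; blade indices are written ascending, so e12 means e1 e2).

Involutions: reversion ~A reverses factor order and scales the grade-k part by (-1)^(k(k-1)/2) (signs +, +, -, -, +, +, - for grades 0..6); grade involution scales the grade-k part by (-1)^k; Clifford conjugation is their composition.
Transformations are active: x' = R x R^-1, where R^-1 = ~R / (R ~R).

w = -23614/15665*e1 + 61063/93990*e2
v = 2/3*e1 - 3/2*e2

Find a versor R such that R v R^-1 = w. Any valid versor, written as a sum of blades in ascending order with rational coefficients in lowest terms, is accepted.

Sketch: the shared square 97/36 makes R = v + w = -39512/46995*e1 - 39961/46995*e2 the natural versor; its sandwich fixes that direction, negates (v - w)/2, and sends v to w.
Answer: -39512/46995*e1 - 39961/46995*e2


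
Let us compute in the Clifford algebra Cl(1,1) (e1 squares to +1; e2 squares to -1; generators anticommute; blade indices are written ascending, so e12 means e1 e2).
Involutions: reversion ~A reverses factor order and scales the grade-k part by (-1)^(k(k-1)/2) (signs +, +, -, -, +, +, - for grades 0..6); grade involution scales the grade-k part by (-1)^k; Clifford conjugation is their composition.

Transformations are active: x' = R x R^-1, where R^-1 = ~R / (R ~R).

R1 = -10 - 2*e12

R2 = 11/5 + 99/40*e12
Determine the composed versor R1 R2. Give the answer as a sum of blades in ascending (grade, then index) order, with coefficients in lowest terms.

Distribute over the terms of R1 (each basis-blade product reordered to ascending indices, repeated generators contracted through their squares):
(-10) R2 = -22 - 99/4*e12
(-2*e12) R2 = -99/20 - 22/5*e12
Summing the partial products and collecting blades:
Answer: -539/20 - 583/20*e12


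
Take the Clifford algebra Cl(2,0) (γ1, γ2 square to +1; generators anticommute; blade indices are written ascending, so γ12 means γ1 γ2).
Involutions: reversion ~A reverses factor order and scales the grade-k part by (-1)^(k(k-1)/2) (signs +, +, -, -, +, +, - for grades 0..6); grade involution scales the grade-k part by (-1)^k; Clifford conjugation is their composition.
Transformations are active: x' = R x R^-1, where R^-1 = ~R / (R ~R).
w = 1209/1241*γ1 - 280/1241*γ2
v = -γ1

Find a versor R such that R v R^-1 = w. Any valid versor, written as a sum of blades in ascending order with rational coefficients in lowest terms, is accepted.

Here q(v) = q(w) = 1; the classical choice R = v + w = -32/1241*γ1 - 280/1241*γ2 then realises v -> w under the sandwich.
Answer: -32/1241*γ1 - 280/1241*γ2


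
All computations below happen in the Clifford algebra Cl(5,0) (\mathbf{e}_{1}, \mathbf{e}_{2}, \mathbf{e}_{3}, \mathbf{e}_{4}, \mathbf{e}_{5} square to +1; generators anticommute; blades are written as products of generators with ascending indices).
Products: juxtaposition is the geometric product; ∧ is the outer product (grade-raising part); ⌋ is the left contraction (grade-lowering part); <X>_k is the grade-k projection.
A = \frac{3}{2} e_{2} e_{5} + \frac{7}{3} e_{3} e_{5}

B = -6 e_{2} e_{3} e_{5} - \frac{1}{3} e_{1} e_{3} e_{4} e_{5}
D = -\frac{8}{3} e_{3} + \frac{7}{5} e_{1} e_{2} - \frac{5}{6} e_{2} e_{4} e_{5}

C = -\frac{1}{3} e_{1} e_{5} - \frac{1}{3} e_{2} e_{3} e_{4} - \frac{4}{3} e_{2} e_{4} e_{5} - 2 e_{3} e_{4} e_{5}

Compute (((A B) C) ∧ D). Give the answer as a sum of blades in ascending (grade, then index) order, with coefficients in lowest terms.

step 1: 14 e_{2} - 9 e_{3} - \frac{7}{9} e_{1} e_{4} - \frac{1}{2} e_{1} e_{2} e_{3} e_{4}
step 2: -\frac{1}{6} e_{1} - 3 e_{2} e_{4} - \frac{14}{3} e_{3} e_{4} - \frac{25}{27} e_{4} e_{5} + \frac{7}{27} e_{1} e_{2} e_{3} + \frac{71}{27} e_{1} e_{2} e_{5} - \frac{35}{9} e_{1} e_{3} e_{5} - \frac{241}{6} e_{2} e_{3} e_{4} e_{5}
step 3: \frac{4}{9} e_{1} e_{3} - 8 e_{2} e_{3} e_{4} + \frac{200}{81} e_{3} e_{4} e_{5} - \frac{98}{15} e_{1} e_{2} e_{3} e_{4} + \frac{568}{81} e_{1} e_{2} e_{3} e_{5} - \frac{125}{108} e_{1} e_{2} e_{4} e_{5}
Answer: \frac{4}{9} e_{1} e_{3} - 8 e_{2} e_{3} e_{4} + \frac{200}{81} e_{3} e_{4} e_{5} - \frac{98}{15} e_{1} e_{2} e_{3} e_{4} + \frac{568}{81} e_{1} e_{2} e_{3} e_{5} - \frac{125}{108} e_{1} e_{2} e_{4} e_{5}


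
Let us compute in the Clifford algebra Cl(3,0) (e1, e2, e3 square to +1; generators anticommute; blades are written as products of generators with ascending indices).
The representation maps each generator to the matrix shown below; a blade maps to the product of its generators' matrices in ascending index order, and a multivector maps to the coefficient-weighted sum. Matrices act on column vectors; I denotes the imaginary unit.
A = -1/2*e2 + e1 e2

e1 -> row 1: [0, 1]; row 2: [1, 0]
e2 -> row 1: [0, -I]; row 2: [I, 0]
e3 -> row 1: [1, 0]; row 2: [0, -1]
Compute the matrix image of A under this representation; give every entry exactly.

Bivector images (products of the table entries): rho(e1 e2) = rho(e1)rho(e2) = row 1: [I, 0]; row 2: [0, -I].
M = (-1/2)*rho(e2) + (1)*rho(e1 e2), summed entrywise:
Answer: row 1: [I, I/2]; row 2: [-I/2, -I]


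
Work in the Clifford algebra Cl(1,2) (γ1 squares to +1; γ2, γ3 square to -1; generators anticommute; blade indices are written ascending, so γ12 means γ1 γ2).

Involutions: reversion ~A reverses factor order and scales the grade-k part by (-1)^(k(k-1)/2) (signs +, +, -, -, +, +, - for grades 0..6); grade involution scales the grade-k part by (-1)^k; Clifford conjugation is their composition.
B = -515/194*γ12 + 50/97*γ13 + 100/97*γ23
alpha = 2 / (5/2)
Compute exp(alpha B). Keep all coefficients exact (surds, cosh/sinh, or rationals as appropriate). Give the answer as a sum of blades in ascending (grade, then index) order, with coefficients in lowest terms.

B^2 term by term: the squares give (-515/194)^2*(γ12)^2 + (50/97)^2*(γ13)^2 + (100/97)^2*(γ23)^2 = 265225/37636*(+1) + 2500/9409*(+1) + 10000/9409*(-1) = 25/4 (each basis 2-blade squares to minus the product of its generators' squares); cross terms between blades sharing an index anticommute and cancel. So B^2 = 25/4.
B^2 = 25/4 — hyperbolic case — the even/odd split gives cosh and sinh: l = 5/2, alpha*l = 2, so exp(alpha B) = cosh(2) + (sinh(2)/(5/2))*B = cosh(2) + (2*sinh(2)/5)*B.
Answer: cosh(2) - 103*sinh(2)/97*γ12 + 20*sinh(2)/97*γ13 + 40*sinh(2)/97*γ23


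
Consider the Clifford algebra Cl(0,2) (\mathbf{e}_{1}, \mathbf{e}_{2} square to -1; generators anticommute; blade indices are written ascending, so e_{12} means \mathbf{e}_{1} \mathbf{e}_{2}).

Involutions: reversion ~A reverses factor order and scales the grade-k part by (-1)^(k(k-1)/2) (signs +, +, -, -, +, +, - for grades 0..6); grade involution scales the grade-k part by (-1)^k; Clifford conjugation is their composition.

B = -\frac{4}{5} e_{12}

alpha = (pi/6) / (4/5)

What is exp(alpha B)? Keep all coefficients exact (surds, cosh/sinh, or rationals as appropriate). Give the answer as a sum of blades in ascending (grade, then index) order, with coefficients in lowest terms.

B^2 = (-\frac{4}{5})^2*(e_{12})^2 = \frac{16}{25}*(-1) = -\frac{16}{25} (a basis 2-blade squares to minus the product of its generators' squares).
B^2 = -\frac{16}{25} — the negative square puts this in the circular regime; l = \frac{4}{5}, alpha*l = \frac{\pi}{6}, so exp(alpha B) = cos(\frac{\pi}{6}) + (sin(\frac{\pi}{6})/(\frac{4}{5}))*B = \frac{\sqrt{3}}{2} + (\frac{5}{8})*B.
Answer: \frac{\sqrt{3}}{2} - \frac{1}{2} e_{12}


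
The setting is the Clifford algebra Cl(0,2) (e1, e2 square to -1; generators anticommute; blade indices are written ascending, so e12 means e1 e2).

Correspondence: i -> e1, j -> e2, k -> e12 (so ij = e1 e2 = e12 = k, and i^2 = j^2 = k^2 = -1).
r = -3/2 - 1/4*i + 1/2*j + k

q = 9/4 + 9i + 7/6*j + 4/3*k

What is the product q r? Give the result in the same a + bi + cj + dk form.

In blades: q = 9/4 + 9*e1 + 7/6*e2 + 4/3*e12, r = -3/2 - 1/4*e1 + 1/2*e2 + e12.
Distribute q over r term by term (generator squares from the signature, products reordered to ascending indices): (9/4)*r = -27/8 - 9/16*e1 + 9/8*e2 + 9/4*e12; (9*e1)*r = 9/4 - 27/2*e1 - 9*e2 + 9/2*e12; (7/6*e2)*r = -7/12 + 7/6*e1 - 7/4*e2 + 7/24*e12; (4/3*e12)*r = -4/3 - 2/3*e1 - 1/3*e2 - 2*e12.
Sum: -73/24 - 217/16*e1 - 239/24*e2 + 121/24*e12; translating back through the correspondence:
Answer: -73/24 - 217/16*i - 239/24*j + 121/24*k


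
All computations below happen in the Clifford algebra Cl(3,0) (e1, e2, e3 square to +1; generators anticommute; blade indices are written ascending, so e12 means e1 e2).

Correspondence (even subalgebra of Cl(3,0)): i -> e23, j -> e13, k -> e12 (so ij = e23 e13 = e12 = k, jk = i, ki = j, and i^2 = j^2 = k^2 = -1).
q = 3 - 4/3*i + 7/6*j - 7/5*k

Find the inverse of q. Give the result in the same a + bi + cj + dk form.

In blades: q = 3 - 7/5*e12 + 7/6*e13 - 4/3*e23.
With qbar = 3 + 7/5*e12 - 7/6*e13 + 4/3*e23 (scalar fixed, mapped units negated), q qbar = 12689/900 (the sum of squared coefficients), so q^-1 = qbar / (12689/900) = 2700/12689 + 1260/12689*e12 - 1050/12689*e13 + 1200/12689*e23; translating back:
Answer: 2700/12689 + 1200/12689*i - 1050/12689*j + 1260/12689*k


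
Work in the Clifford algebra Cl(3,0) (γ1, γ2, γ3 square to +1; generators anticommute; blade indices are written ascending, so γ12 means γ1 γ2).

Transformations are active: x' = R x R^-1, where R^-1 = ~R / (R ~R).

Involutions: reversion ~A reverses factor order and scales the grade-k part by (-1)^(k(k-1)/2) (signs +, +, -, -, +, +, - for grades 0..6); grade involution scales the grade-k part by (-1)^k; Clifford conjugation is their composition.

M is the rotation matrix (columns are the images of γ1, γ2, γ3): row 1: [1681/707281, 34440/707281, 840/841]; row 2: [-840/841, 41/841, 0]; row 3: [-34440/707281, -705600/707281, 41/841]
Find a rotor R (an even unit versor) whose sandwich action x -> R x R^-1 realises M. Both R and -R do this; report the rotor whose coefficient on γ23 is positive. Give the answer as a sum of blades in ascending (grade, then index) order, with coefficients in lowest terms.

Method: write R = a + b12*γ12 + b13*γ13 + b23*γ23 with a^2 + b12^2 + b13^2 + b23^2 = 1 (so R^-1 = ~R). Expanding the columns R e_j ~R gives tr M = 4a^2 - 1 and, from the antisymmetric part, M21 - M12 = -4a*b12, M13 - M31 = 4a*b13, M32 - M23 = -4a*b23.
Here tr M = 70643/707281, so a^2 = (1 + tr M)/4 = 194481/707281 and a = ±441/841. Taking a = 441/841: M21 - M12 = -740880/707281, M13 - M31 = 740880/707281, M32 - M23 = -705600/707281, giving b12 = 420/841, b13 = 420/841, b23 = 400/841, i.e. R = 441/841 + 420/841*γ12 + 420/841*γ13 + 400/841*γ23.
Its γ23 coefficient is already positive.
Answer: 441/841 + 420/841*γ12 + 420/841*γ13 + 400/841*γ23. Sheet selection: the two-to-one cover makes ±R indistinguishable at the matrix level (trace 70643/707281), so uniqueness comes from the required sign on γ23.


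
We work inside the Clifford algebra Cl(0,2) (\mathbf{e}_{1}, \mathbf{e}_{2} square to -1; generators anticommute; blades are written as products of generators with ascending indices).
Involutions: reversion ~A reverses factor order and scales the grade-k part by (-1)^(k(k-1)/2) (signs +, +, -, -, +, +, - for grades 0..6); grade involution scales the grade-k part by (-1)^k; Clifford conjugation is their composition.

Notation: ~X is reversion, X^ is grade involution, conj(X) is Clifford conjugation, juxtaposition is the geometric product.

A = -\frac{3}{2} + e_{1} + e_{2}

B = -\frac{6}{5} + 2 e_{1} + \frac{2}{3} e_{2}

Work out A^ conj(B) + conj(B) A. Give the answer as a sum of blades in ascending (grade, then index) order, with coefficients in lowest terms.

first term: -\frac{13}{15} + \frac{21}{5} e_{1} + \frac{11}{5} e_{2} - \frac{4}{3} e_{1} e_{2}
second term: \frac{67}{15} + \frac{9}{5} e_{1} - \frac{1}{5} e_{2} - \frac{4}{3} e_{1} e_{2}
Answer: \frac{18}{5} + 6 e_{1} + 2 e_{2} - \frac{8}{3} e_{1} e_{2}


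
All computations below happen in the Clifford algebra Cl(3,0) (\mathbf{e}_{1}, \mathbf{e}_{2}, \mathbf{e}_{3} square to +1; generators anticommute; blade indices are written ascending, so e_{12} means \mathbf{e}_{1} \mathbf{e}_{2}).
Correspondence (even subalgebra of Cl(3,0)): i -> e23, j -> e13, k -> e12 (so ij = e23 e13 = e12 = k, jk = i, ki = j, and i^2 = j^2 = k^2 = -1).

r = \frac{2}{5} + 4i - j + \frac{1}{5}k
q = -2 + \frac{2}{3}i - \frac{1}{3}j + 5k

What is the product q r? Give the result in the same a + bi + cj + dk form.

In blades: q = -2 + 5 e_{12} - \frac{1}{3} e_{13} + \frac{2}{3} e_{23}, r = \frac{2}{5} + \frac{1}{5} e_{12} - e_{13} + 4 e_{23}.
Distribute q over r term by term (generator squares from the signature, products reordered to ascending indices): (-2)*r = -\frac{4}{5} - \frac{2}{5} e_{12} + 2 e_{13} - 8 e_{23}; (5 e_{12})*r = -1 + 2 e_{12} + 20 e_{13} + 5 e_{23}; (-\frac{1}{3} e_{13})*r = -\frac{1}{3} + \frac{4}{3} e_{12} - \frac{2}{15} e_{13} - \frac{1}{15} e_{23}; (\frac{2}{3} e_{23})*r = -\frac{8}{3} - \frac{2}{3} e_{12} - \frac{2}{15} e_{13} + \frac{4}{15} e_{23}.
Sum: -\frac{24}{5} + \frac{34}{15} e_{12} + \frac{326}{15} e_{13} - \frac{14}{5} e_{23}; translating back through the correspondence:
Answer: -\frac{24}{5} - \frac{14}{5}i + \frac{326}{15}j + \frac{34}{15}k


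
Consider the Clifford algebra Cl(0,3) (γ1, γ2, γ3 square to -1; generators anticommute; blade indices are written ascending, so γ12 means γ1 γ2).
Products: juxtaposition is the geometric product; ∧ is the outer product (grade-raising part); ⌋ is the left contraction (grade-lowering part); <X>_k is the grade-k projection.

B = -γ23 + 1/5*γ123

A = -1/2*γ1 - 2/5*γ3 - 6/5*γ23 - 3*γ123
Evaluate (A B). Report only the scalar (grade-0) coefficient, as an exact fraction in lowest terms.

step 1: -9/5 - 69/25*γ1 + 2/5*γ2 + 2/25*γ12 + 1/10*γ23 + 1/2*γ123
Answer: -9/5


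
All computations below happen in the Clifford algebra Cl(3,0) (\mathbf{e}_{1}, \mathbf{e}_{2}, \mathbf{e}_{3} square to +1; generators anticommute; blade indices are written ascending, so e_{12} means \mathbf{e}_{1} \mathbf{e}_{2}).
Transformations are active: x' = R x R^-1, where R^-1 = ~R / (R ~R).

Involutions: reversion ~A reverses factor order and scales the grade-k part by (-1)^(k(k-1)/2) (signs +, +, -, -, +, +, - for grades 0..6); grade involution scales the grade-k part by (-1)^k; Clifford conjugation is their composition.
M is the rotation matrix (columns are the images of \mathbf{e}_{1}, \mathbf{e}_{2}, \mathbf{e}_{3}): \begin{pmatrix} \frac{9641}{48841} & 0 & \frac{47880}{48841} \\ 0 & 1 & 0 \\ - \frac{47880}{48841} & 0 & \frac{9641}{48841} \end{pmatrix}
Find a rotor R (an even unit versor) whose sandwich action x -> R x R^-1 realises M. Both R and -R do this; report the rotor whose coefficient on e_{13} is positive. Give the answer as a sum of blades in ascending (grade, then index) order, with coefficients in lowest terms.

Method: write R = a + b12*e_{12} + b13*e_{13} + b23*e_{23} with a^2 + b12^2 + b13^2 + b23^2 = 1 (so R^-1 = ~R). Expanding the columns R e_j ~R gives tr M = 4a^2 - 1 and, from the antisymmetric part, M21 - M12 = -4a*b12, M13 - M31 = 4a*b13, M32 - M23 = -4a*b23.
Here tr M = \frac{68123}{48841}, so a^2 = (1 + tr M)/4 = \frac{29241}{48841} and a = ±\frac{171}{221}. Taking a = \frac{171}{221}: M21 - M12 = 0, M13 - M31 = \frac{95760}{48841}, M32 - M23 = 0, giving b12 = 0, b13 = \frac{140}{221}, b23 = 0, i.e. R = \frac{171}{221} + \frac{140}{221} e_{13}.
Its e_{13} coefficient is already positive.
Answer: \frac{171}{221} + \frac{140}{221} e_{13}. Recall the cover is two-to-one: with M of trace \frac{68123}{48841}, both preimages act alike, and the stated e_{13} sign chooses the sheet.


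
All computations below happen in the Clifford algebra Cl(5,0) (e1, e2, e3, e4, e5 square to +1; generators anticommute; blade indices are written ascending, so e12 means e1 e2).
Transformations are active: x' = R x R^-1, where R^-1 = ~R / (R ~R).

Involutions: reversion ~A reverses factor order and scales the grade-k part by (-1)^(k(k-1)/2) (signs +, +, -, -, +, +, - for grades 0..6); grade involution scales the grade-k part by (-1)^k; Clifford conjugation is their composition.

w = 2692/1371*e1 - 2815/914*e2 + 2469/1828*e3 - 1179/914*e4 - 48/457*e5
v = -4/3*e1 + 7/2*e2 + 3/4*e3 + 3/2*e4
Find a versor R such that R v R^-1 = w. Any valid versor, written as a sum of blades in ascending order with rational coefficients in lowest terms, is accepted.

A norm check does it: q(v) = q(w) = 2425/144, hence R = v + w = 288/457*e1 + 192/457*e2 + 960/457*e3 + 96/457*e4 - 48/457*e5 realises the map — parallel part kept, (v - w)/2 negated, v carried to w.
Answer: 288/457*e1 + 192/457*e2 + 960/457*e3 + 96/457*e4 - 48/457*e5


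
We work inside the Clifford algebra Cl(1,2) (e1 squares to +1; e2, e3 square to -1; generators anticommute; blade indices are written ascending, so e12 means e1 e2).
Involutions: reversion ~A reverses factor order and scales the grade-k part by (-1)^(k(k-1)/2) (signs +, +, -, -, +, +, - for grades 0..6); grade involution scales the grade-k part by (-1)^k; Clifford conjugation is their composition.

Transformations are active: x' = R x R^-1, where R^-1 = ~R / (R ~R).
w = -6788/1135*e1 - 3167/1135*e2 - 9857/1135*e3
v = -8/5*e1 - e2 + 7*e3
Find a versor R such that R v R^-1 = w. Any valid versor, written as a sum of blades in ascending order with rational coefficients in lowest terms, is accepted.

Take R = v + w = -8604/1135*e1 - 4302/1135*e2 - 1912/1135*e3. Because q(v) = q(w) = -1186/25, conjugation by R sends v exactly to w.
Answer: -8604/1135*e1 - 4302/1135*e2 - 1912/1135*e3


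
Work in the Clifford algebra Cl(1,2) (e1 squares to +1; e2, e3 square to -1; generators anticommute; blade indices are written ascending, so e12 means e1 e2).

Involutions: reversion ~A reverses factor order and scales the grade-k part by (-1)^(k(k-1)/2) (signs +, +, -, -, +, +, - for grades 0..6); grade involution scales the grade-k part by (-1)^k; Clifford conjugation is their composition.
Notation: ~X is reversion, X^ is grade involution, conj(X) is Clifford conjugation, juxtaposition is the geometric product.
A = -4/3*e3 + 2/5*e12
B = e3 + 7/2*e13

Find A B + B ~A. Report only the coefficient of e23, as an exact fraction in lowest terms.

first term: 4/3 - 14/3*e1 - 7/5*e23 + 2/5*e123
second term: 4/3 + 14/3*e1 - 7/5*e23 - 2/5*e123
Answer: -14/5


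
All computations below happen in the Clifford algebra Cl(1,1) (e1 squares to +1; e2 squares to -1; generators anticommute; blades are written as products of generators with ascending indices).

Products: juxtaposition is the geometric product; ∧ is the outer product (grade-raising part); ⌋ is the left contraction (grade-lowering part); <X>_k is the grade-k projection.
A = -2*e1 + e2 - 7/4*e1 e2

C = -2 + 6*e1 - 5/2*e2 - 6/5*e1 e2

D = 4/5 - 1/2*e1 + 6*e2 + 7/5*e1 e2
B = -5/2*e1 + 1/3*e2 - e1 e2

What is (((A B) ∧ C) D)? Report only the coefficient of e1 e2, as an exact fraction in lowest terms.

step 1: 77/12 - 5/12*e1 - 19/8*e2 + 11/6*e1 e2
step 2: -77/6 + 118/3*e1 - 271/24*e2 + 157/40*e1 e2
step 3: 25987/600 - 59/40*e1 - 6961/240*e2 + 86211/400*e1 e2
Answer: 86211/400


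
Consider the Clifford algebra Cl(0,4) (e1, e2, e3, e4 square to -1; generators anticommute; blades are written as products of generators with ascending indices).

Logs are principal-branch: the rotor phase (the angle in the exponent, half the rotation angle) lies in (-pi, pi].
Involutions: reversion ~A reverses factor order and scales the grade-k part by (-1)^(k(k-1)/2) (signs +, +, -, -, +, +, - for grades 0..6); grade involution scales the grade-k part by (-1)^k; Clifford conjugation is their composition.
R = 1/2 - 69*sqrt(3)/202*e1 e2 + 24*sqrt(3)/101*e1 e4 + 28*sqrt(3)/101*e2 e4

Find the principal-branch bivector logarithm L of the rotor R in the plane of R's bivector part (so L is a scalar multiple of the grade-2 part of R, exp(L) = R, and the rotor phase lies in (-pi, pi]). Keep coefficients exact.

The scalar part of R is 1/2, which fixes the principal-branch rotor phase; the unit plane is then the bivector part divided by the sine of that phase, and L is that plane scaled by the phase.
Concretely: cos(phase) = 1/2 gives phase = ±pi/3, and since phase/sin(phase) is even the sign is immaterial: L = (phase/sin(phase)) * <R>_2 = (2*sqrt(3)*pi/9) * <R>_2.
Answer: -23*pi/101*e1 e2 + 16*pi/101*e1 e4 + 56*pi/303*e2 e4


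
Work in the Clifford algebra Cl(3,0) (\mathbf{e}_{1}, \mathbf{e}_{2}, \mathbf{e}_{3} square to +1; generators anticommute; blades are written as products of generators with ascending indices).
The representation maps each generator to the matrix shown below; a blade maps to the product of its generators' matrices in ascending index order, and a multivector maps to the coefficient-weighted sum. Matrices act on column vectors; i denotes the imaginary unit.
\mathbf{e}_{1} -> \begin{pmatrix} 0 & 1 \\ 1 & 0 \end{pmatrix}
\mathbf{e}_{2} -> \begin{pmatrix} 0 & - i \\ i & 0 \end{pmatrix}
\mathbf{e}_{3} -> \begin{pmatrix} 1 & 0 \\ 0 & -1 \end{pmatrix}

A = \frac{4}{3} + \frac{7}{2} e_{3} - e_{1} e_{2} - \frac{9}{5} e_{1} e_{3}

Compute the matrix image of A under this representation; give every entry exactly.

Bivector images (products of the table entries): rho(e_{1} e_{2}) = rho(\mathbf{e}_{1})rho(\mathbf{e}_{2}) = \begin{pmatrix} i & 0 \\ 0 & - i \end{pmatrix}; rho(e_{1} e_{3}) = rho(\mathbf{e}_{1})rho(\mathbf{e}_{3}) = \begin{pmatrix} 0 & -1 \\ 1 & 0 \end{pmatrix}.
M = (\frac{4}{3})*1 + (\frac{7}{2})*rho(e_{3}) + (-1)*rho(e_{1} e_{2}) + (-\frac{9}{5})*rho(e_{1} e_{3}), summed entrywise (1 is the identity matrix):
Answer: \begin{pmatrix} \frac{29}{6} - i & \frac{9}{5} \\ - \frac{9}{5} & - \frac{13}{6} + i \end{pmatrix}


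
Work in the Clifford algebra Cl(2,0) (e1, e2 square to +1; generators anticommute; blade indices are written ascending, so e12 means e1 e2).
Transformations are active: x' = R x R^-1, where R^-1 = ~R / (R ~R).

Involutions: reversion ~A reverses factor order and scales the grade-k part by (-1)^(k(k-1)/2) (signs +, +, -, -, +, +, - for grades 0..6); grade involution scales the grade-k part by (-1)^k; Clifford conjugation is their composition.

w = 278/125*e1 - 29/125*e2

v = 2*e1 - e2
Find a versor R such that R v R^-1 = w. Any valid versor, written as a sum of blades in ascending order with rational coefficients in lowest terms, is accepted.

Take R = v + w = 528/125*e1 - 154/125*e2. Because q(v) = q(w) = 5, conjugation by R sends v exactly to w.
Answer: 528/125*e1 - 154/125*e2


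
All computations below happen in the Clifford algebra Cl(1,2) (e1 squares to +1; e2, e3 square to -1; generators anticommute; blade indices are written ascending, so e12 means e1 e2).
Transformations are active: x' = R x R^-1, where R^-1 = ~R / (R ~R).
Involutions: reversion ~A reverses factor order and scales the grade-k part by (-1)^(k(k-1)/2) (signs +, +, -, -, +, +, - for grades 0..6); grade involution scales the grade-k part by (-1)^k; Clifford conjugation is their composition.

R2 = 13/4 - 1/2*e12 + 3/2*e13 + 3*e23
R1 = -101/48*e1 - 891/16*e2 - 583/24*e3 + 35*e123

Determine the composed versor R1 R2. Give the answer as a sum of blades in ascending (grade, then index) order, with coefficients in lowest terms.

Distribute over the terms of R1 (each basis-blade product reordered to ascending indices, repeated generators contracted through their squares):
(-101/48*e1) R2 = -1313/192*e1 + 101/96*e2 - 101/32*e3 - 101/16*e123
(-891/16*e2) R2 = 891/32*e1 - 11583/64*e2 + 2673/16*e3 + 2673/32*e123
(-583/24*e3) R2 = -583/16*e1 - 583/8*e2 - 7579/96*e3 + 583/48*e123
(35*e123) R2 = -105*e1 - 105/2*e2 - 35/2*e3 + 455/4*e123
Summing the partial products and collecting blades:
Answer: -23123/192*e1 - 58619/192*e2 + 1619/24*e3 + 19499/96*e123


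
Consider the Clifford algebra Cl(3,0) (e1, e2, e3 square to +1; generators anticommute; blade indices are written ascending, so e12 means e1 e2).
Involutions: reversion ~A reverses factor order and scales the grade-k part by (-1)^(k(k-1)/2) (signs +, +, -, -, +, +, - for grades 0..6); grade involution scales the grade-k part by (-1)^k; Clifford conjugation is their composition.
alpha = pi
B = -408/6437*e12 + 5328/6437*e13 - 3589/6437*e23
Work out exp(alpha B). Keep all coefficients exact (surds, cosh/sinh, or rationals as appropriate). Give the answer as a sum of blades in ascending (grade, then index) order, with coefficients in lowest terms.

B^2 term by term: the squares give (-408/6437)^2*(e12)^2 + (5328/6437)^2*(e13)^2 + (-3589/6437)^2*(e23)^2 = 166464/41434969*(-1) + 28387584/41434969*(-1) + 12880921/41434969*(-1) = -1 (each basis 2-blade squares to minus the product of its generators' squares); cross terms between blades sharing an index anticommute and cancel. So B^2 = -1.
B^2 = -1 — the negative square puts this in the circular regime; l = 1, alpha*l = pi, so exp(alpha B) = cos(pi) + (sin(pi)/1)*B = -1 + (0)*B.
Answer: -1


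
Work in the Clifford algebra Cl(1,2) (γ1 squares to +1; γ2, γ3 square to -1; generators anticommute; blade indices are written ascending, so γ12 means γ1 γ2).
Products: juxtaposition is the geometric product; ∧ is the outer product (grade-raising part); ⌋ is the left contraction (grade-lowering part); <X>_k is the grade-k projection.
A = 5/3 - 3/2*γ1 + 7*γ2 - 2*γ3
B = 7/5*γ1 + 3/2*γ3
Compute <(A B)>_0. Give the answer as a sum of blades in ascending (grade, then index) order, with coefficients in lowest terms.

step 1: 9/10 + 7/3*γ1 + 5/2*γ3 - 49/5*γ12 + 11/20*γ13 + 21/2*γ23
step 2: 9/10
Answer: 9/10


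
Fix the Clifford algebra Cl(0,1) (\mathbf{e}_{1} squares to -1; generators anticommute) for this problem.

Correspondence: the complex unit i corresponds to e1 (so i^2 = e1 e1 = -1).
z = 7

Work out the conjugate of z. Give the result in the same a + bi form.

In blades: z = 7.
Conjugation here is Clifford conjugation: the scalar is fixed and the grade-1 and grade-2 blades all flip sign, giving 7; translating back:
Answer: 7


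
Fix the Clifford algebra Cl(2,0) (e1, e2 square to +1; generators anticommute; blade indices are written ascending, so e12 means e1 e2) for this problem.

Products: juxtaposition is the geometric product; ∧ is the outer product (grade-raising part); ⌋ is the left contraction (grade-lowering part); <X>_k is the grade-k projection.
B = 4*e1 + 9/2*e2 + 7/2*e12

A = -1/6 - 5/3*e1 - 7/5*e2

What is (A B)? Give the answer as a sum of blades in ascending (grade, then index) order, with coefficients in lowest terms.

step 1: -389/30 + 127/30*e1 - 79/12*e2 - 149/60*e12
Answer: -389/30 + 127/30*e1 - 79/12*e2 - 149/60*e12


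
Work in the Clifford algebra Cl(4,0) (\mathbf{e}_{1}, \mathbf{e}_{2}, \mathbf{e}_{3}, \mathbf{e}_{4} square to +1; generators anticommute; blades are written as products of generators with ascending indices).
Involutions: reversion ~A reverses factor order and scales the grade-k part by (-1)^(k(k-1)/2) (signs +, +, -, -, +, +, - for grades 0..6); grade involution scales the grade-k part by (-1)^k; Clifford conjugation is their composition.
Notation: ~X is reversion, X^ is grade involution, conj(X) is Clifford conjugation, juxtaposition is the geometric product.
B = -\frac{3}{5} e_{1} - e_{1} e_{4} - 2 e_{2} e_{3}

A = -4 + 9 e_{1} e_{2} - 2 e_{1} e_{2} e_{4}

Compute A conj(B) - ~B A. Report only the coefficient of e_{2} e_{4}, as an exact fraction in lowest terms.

first term: -\frac{12}{5} e_{1} - \frac{37}{5} e_{2} + 18 e_{1} e_{3} - 4 e_{1} e_{4} - 8 e_{2} e_{3} - \frac{51}{5} e_{2} e_{4} - 4 e_{1} e_{3} e_{4}
second term: \frac{12}{5} e_{1} - \frac{37}{5} e_{2} - 18 e_{1} e_{3} - 4 e_{1} e_{4} - 8 e_{2} e_{3} + \frac{51}{5} e_{2} e_{4} + 4 e_{1} e_{3} e_{4}
Answer: -\frac{102}{5}


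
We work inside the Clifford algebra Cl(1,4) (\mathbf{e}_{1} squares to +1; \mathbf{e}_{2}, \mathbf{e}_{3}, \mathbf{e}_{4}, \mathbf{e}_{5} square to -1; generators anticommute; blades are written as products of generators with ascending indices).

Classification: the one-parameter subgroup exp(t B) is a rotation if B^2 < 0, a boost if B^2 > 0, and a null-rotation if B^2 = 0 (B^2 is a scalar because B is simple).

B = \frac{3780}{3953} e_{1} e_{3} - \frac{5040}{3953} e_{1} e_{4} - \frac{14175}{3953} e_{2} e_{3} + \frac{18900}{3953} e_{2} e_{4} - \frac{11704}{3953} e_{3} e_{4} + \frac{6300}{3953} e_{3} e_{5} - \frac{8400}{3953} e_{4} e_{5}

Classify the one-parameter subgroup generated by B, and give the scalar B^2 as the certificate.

B^2 term by term: the squares give (\frac{3780}{3953})^2*(e_{1} e_{3})^2 + (-\frac{5040}{3953})^2*(e_{1} e_{4})^2 + (-\frac{14175}{3953})^2*(e_{2} e_{3})^2 + (\frac{18900}{3953})^2*(e_{2} e_{4})^2 + (-\frac{11704}{3953})^2*(e_{3} e_{4})^2 + (\frac{6300}{3953})^2*(e_{3} e_{5})^2 + (-\frac{8400}{3953})^2*(e_{4} e_{5})^2 = \frac{14288400}{15626209}*(+1) + \frac{25401600}{15626209}*(+1) + \frac{200930625}{15626209}*(-1) + \frac{357210000}{15626209}*(-1) + \frac{136983616}{15626209}*(-1) + \frac{39690000}{15626209}*(-1) + \frac{70560000}{15626209}*(-1) = -49 (each basis 2-blade squares to minus the product of its generators' squares); cross terms between blades sharing an index anticommute and cancel; the commuting (index-disjoint) pairs give grade-4 terms 2*c*c'*(blade product), which cancel blade by blade — e_{1} e_{2} e_{3} e_{4}: -\frac{142884000}{15626209} + \frac{142884000}{15626209} = 0; e_{1} e_{3} e_{4} e_{5}: -\frac{63504000}{15626209} + \frac{63504000}{15626209} = 0; e_{2} e_{3} e_{4} e_{5}: \frac{238140000}{15626209} - \frac{238140000}{15626209} = 0 — confirming B is simple. So B^2 = -49.
Answer: rotation, certificate B^2 = -49. The class reads off the invariant scalar -49 directly.


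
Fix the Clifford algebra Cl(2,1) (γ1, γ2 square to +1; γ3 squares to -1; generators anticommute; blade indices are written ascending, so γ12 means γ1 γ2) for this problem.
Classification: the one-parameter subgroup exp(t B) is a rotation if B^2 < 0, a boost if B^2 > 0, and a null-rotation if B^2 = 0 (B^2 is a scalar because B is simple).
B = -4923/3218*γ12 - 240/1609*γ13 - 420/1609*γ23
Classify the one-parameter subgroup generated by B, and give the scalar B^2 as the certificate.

B^2 term by term: the squares give (-4923/3218)^2*(γ12)^2 + (-240/1609)^2*(γ13)^2 + (-420/1609)^2*(γ23)^2 = 24235929/10355524*(-1) + 57600/2588881*(+1) + 176400/2588881*(+1) = -9/4 (each basis 2-blade squares to minus the product of its generators' squares); cross terms between blades sharing an index anticommute and cancel. So B^2 = -9/4.
Answer: rotation, certificate B^2 = -9/4. B^2 = -9/4 is basis-independent, so its sign is the whole story.


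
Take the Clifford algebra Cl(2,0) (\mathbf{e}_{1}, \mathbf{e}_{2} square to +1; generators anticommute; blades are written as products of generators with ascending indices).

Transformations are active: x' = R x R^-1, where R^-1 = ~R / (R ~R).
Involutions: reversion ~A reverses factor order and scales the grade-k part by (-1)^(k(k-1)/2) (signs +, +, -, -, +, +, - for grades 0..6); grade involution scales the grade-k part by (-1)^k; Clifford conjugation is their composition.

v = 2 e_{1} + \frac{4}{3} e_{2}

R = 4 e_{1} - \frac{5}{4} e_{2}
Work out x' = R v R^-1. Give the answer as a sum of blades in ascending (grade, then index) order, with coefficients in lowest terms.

~R = 4 e_{1} - \frac{5}{4} e_{2}, and R ~R = \frac{281}{16}, so R^-1 = ~R / (\frac{281}{16}).
R v = \frac{19}{3} + \frac{47}{6} e_{1} e_{2}
Answer: \frac{746}{843} e_{1} - \frac{628}{281} e_{2}


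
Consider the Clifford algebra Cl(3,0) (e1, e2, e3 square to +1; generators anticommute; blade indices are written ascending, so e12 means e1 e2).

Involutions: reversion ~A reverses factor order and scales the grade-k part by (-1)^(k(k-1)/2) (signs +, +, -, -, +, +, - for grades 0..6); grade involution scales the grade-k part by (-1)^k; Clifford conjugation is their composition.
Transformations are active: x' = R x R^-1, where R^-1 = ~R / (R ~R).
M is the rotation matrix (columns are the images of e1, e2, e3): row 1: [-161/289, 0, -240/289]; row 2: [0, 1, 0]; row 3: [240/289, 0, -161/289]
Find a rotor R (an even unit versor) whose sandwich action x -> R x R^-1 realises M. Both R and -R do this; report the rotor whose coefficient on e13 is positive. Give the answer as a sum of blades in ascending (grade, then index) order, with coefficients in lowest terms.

Method: write R = a + b12*e12 + b13*e13 + b23*e23 with a^2 + b12^2 + b13^2 + b23^2 = 1 (so R^-1 = ~R). Expanding the columns R e_j ~R gives tr M = 4a^2 - 1 and, from the antisymmetric part, M21 - M12 = -4a*b12, M13 - M31 = 4a*b13, M32 - M23 = -4a*b23.
Here tr M = -33/289, so a^2 = (1 + tr M)/4 = 64/289 and a = ±8/17. Taking a = 8/17: M21 - M12 = 0, M13 - M31 = -480/289, M32 - M23 = 0, giving b12 = 0, b13 = -15/17, b23 = 0, i.e. R = 8/17 - 15/17*e13.
Its e13 coefficient is negative, so report the other preimage -R.
Answer: -8/17 + 15/17*e13. Uniqueness: Spin(3) -> SO(3) maps R and -R to the same rotation of trace -33/289; fixing the sign of the e13 coefficient removes the ambiguity.


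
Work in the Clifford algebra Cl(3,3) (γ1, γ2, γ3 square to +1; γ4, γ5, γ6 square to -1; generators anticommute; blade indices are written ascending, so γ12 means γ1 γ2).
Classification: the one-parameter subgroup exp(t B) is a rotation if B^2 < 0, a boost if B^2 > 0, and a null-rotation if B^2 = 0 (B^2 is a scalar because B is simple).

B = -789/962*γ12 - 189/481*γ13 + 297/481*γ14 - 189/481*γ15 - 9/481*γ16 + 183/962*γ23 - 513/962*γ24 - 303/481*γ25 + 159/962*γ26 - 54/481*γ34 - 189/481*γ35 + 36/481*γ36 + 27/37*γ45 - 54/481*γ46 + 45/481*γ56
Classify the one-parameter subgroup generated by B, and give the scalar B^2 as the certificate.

B^2 term by term: the squares give (-789/962)^2*(γ12)^2 + (-189/481)^2*(γ13)^2 + (297/481)^2*(γ14)^2 + (-189/481)^2*(γ15)^2 + (-9/481)^2*(γ16)^2 + (183/962)^2*(γ23)^2 + (-513/962)^2*(γ24)^2 + (-303/481)^2*(γ25)^2 + (159/962)^2*(γ26)^2 + (-54/481)^2*(γ34)^2 + (-189/481)^2*(γ35)^2 + (36/481)^2*(γ36)^2 + (27/37)^2*(γ45)^2 + (-54/481)^2*(γ46)^2 + (45/481)^2*(γ56)^2 = 622521/925444*(-1) + 35721/231361*(-1) + 88209/231361*(+1) + 35721/231361*(+1) + 81/231361*(+1) + 33489/925444*(-1) + 263169/925444*(+1) + 91809/231361*(+1) + 25281/925444*(+1) + 2916/231361*(+1) + 35721/231361*(+1) + 1296/231361*(+1) + 729/1369*(-1) + 2916/231361*(-1) + 2025/231361*(-1) = 0 (each basis 2-blade squares to minus the product of its generators' squares); cross terms between blades sharing an index anticommute and cancel; the commuting (index-disjoint) pairs give grade-4 terms 2*c*c'*(blade product), which cancel blade by blade — γ1234: 42606/231361 - 96957/231361 + 54351/231361 = 0; γ1235: 149121/231361 - 114534/231361 - 34587/231361 = 0; γ1236: -28404/231361 + 30051/231361 - 1647/231361 = 0; γ1245: -21303/17797 + 179982/231361 + 96957/231361 = 0; γ1246: 42606/231361 - 47223/231361 + 4617/231361 = 0; γ1256: -35505/231361 + 30051/231361 + 5454/231361 = 0; γ1345: -10206/17797 + 112266/231361 + 20412/231361 = 0; γ1346: 20412/231361 - 21384/231361 + 972/231361 = 0; γ1356: -17010/231361 + 13608/231361 + 3402/231361 = 0; γ1456: 26730/231361 - 20412/231361 - 486/17797 = 0; γ2345: 4941/17797 - 96957/231361 + 32724/231361 = 0; γ2346: -9882/231361 + 18468/231361 - 8586/231361 = 0; γ2356: 8235/231361 + 21816/231361 - 30051/231361 = 0; γ2456: -23085/231361 - 32724/231361 + 4293/17797 = 0; γ3456: -4860/231361 - 20412/231361 + 1944/17797 = 0 — confirming B is simple. So B^2 = 0.
Answer: null-rotation, certificate B^2 = 0. Because 0 is invariant under every versor sandwich, the classification follows from its sign alone.


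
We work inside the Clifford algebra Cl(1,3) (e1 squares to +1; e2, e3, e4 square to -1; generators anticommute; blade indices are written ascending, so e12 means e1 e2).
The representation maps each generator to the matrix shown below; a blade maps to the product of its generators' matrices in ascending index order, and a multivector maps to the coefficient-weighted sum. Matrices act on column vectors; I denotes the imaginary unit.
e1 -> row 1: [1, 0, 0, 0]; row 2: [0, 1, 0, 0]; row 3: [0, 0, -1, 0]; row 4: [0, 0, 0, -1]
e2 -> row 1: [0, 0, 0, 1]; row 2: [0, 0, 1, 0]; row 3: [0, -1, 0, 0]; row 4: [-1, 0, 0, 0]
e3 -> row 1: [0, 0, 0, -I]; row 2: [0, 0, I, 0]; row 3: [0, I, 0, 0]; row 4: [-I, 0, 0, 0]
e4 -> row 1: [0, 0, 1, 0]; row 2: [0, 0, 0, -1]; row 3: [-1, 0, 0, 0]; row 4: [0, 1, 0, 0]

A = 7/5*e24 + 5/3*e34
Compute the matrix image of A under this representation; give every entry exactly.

Bivector images (products of the table entries): rho(e24) = rho(e2)rho(e4) = row 1: [0, 1, 0, 0]; row 2: [-1, 0, 0, 0]; row 3: [0, 0, 0, 1]; row 4: [0, 0, -1, 0]; rho(e34) = rho(e3)rho(e4) = row 1: [0, -I, 0, 0]; row 2: [-I, 0, 0, 0]; row 3: [0, 0, 0, -I]; row 4: [0, 0, -I, 0].
M = (7/5)*rho(e24) + (5/3)*rho(e34), summed entrywise:
Answer: row 1: [0, 7/5 - 5*I/3, 0, 0]; row 2: [-7/5 - 5*I/3, 0, 0, 0]; row 3: [0, 0, 0, 7/5 - 5*I/3]; row 4: [0, 0, -7/5 - 5*I/3, 0]


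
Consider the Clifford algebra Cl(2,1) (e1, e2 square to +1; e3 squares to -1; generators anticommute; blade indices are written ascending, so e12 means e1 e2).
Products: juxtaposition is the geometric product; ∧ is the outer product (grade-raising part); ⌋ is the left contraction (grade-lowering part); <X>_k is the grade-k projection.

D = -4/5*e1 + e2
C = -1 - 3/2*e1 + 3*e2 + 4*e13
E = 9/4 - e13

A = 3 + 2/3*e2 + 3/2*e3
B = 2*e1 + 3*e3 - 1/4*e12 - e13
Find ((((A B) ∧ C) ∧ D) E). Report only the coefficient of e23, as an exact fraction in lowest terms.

step 1: -9/2 + 14/3*e1 + 9*e3 - 25/12*e12 - 6*e13 + 2*e23 + 7/24*e123
step 2: 9/2 + 25/12*e1 - 27/2*e2 - 9*e3 + 193/12*e12 + 3/2*e13 - 29*e23 + 353/24*e123
step 3: -18/5*e1 + 9/2*e2 - 523/60*e12 - 36/5*e13 + 9*e23 + 217/10*e123
step 4: 36/5 - 81/10*e1 + 1273/40*e2 + 18/5*e3 - 849/80*e12 - 81/5*e13 + 173/15*e23 + 2133/40*e123
Answer: 173/15


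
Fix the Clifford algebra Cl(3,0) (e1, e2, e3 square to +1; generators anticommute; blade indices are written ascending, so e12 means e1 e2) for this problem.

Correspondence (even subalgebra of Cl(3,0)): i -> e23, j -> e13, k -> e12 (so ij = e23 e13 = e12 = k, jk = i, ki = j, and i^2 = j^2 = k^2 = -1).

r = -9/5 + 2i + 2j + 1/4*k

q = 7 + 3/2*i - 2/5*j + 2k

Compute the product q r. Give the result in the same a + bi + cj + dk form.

In blades: q = 7 + 2*e12 - 2/5*e13 + 3/2*e23, r = -9/5 + 1/4*e12 + 2*e13 + 2*e23.
Distribute q over r term by term (generator squares from the signature, products reordered to ascending indices): (7)*r = -63/5 + 7/4*e12 + 14*e13 + 14*e23; (2*e12)*r = -1/2 - 18/5*e12 + 4*e13 - 4*e23; (-2/5*e13)*r = 4/5 + 4/5*e12 + 18/25*e13 - 1/10*e23; (3/2*e23)*r = -3 + 3*e12 - 3/8*e13 - 27/10*e23.
Sum: -153/10 + 39/20*e12 + 3669/200*e13 + 36/5*e23; translating back through the correspondence:
Answer: -153/10 + 36/5*i + 3669/200*j + 39/20*k


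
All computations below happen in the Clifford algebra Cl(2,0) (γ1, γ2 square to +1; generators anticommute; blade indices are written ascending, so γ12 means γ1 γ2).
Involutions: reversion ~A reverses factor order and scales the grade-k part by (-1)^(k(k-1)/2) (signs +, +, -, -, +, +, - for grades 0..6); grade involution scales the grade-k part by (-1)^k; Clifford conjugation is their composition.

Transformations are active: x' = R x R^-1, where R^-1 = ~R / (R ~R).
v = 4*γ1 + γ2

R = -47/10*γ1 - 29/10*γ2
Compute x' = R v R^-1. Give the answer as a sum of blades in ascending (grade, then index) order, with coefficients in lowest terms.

~R = -47/10*γ1 - 29/10*γ2, and R ~R = 61/2, so R^-1 = ~R / (61/2).
R v = -217/10 + 69/10*γ12
Answer: 4099/1525*γ1 + 4768/1525*γ2
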